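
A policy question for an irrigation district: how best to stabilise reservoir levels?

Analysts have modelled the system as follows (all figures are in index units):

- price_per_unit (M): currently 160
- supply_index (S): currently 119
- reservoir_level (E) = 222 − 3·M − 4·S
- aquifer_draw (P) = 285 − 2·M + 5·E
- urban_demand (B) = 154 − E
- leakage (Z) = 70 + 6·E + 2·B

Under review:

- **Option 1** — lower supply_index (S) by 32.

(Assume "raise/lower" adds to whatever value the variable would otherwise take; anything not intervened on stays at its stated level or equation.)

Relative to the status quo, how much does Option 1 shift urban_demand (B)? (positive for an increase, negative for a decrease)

-128

Baseline:
  M = 160
  S = 119
  E = 222 − 3·160 − 4·119 = -734
  B = 154 − (-734) = 888
Option 1 (S − 32):
  M = 160
  S = 119 − 32 = 87
  E = 222 − 3·160 − 4·87 = -606
  B = 154 − (-606) = 760
Change in B: 760 − 888 = -128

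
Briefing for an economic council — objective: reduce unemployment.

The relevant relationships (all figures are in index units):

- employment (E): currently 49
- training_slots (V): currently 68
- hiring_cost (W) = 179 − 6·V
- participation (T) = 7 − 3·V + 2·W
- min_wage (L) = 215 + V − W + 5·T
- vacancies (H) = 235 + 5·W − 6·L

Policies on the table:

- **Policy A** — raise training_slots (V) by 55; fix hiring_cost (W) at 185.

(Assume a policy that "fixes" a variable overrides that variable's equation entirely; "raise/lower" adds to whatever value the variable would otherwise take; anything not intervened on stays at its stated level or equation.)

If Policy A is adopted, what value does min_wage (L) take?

Policy A (V + 55, W := 185):
  V = 68 + 55 = 123
  W = 185
  T = 7 − 3·123 + 2·185 = 8
  L = 215 + 123 − 185 + 5·8 = 193

193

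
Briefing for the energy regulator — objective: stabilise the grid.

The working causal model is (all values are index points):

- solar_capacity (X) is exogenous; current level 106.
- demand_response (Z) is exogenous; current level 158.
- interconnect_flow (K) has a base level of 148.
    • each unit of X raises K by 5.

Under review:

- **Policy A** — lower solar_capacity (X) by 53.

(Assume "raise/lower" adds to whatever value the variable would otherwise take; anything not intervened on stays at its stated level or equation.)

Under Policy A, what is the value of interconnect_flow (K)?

Policy A (X − 53):
  X = 106 − 53 = 53
  K = 148 + 5·53 = 413

413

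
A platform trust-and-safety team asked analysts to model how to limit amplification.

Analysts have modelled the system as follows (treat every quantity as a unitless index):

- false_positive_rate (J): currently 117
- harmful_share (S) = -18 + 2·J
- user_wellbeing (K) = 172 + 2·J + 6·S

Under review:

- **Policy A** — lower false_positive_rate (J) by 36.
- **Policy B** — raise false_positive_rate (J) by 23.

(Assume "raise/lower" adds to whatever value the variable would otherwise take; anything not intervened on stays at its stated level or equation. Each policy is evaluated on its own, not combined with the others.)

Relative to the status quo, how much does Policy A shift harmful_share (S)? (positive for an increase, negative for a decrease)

-72

Baseline:
  J = 117
  S = -18 + 2·117 = 216
Policy A (J − 36):
  J = 117 − 36 = 81
  S = -18 + 2·81 = 144
Change in S: 144 − 216 = -72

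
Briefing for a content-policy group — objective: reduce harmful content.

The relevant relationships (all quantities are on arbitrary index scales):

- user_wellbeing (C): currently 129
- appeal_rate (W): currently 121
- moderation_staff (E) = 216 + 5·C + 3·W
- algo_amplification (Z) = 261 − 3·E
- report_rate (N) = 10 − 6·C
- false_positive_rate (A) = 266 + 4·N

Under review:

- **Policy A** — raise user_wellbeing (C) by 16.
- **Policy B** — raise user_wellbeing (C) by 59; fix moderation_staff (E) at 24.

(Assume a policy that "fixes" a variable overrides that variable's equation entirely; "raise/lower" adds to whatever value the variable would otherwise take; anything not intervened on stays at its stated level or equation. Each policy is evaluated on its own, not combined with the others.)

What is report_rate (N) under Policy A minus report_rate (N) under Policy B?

258

Policy A (C + 16):
  C = 129 + 16 = 145
  N = 10 − 6·145 = -860
Policy B (C + 59, E := 24):
  C = 129 + 59 = 188
  N = 10 − 6·188 = -1118
N: -860 − (-1118) = 258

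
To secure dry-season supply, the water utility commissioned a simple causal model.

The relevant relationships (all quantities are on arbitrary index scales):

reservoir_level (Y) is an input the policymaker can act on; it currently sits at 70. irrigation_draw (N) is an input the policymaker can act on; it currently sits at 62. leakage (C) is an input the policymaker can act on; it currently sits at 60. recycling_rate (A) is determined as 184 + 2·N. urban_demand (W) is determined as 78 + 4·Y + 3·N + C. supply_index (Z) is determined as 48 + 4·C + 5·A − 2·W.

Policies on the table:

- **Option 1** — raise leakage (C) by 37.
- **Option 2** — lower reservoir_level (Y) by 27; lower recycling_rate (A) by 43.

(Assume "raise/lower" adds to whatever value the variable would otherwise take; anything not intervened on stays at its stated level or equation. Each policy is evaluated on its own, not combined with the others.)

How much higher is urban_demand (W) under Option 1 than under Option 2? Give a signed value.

145

Option 1 (C + 37):
  Y = 70
  N = 62
  C = 60 + 37 = 97
  W = 78 + 4·70 + 3·62 + 97 = 641
Option 2 (Y − 27, A − 43):
  Y = 70 − 27 = 43
  N = 62
  C = 60
  W = 78 + 4·43 + 3·62 + 60 = 496
W: 641 − 496 = 145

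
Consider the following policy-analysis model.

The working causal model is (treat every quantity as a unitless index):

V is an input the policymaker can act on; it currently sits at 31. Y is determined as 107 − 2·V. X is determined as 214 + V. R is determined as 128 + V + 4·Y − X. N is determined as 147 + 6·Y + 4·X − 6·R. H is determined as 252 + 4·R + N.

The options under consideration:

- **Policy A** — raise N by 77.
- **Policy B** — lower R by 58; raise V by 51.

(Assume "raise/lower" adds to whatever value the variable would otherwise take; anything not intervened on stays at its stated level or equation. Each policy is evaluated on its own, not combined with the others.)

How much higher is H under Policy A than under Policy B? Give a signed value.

-447

Policy A (N + 77):
  V = 31
  Y = 107 − 2·31 = 45
  X = 214 + 31 = 245
  R = 128 + 31 + 4·45 − 245 = 94
  N = 147 + 6·45 + 4·245 − 6·94 (+77 from intervention) = 910
  H = 252 + 4·94 + 910 = 1538
Policy B (R − 58, V + 51):
  V = 31 + 51 = 82
  Y = 107 − 2·82 = -57
  X = 214 + 82 = 296
  R = 128 + 82 + 4·(-57) − 296 (−58 from intervention) = -372
  N = 147 + 6·(-57) + 4·296 − 6·(-372) = 3221
  H = 252 + 4·(-372) + 3221 = 1985
H: 1538 − 1985 = -447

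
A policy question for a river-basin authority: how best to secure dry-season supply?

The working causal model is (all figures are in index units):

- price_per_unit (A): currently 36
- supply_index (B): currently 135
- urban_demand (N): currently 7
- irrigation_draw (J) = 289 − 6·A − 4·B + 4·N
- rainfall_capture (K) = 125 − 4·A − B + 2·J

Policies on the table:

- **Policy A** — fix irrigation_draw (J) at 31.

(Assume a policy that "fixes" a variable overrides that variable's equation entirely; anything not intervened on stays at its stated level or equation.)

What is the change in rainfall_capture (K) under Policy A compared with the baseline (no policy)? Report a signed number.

Baseline:
  A = 36
  B = 135
  N = 7
  J = 289 − 6·36 − 4·135 + 4·7 = -439
  K = 125 − 4·36 − 135 + 2·(-439) = -1032
Policy A (J := 31):
  A = 36
  B = 135
  N = 7
  J = 31
  K = 125 − 4·36 − 135 + 2·31 = -92
Change in K: -92 − (-1032) = 940

940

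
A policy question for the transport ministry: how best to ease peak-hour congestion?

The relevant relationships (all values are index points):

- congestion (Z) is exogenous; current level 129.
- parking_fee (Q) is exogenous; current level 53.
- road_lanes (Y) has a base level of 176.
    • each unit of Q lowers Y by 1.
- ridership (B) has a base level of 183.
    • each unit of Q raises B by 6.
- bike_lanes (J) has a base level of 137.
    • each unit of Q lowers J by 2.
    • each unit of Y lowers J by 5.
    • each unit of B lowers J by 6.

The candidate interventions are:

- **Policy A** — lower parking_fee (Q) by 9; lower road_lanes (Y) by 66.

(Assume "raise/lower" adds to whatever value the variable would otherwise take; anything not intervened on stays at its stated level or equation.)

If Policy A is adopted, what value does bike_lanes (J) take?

-2963

Policy A (Q − 9, Y − 66):
  Q = 53 − 9 = 44
  Y = 176 − 44 (−66 from intervention) = 66
  B = 183 + 6·44 = 447
  J = 137 − 2·44 − 5·66 − 6·447 = -2963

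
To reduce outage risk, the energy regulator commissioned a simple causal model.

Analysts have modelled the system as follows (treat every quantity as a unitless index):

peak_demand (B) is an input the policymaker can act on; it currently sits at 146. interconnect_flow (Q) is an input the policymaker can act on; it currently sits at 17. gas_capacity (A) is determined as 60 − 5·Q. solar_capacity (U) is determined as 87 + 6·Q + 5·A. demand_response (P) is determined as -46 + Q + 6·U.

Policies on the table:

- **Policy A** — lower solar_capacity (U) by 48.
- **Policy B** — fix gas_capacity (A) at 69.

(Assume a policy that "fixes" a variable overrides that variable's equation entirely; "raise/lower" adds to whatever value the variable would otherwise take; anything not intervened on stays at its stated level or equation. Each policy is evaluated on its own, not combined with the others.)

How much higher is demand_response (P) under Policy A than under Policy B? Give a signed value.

Policy A (U − 48):
  Q = 17
  A = 60 − 5·17 = -25
  U = 87 + 6·17 + 5·(-25) (−48 from intervention) = 16
  P = -46 + 17 + 6·16 = 67
Policy B (A := 69):
  Q = 17
  A = 69
  U = 87 + 6·17 + 5·69 = 534
  P = -46 + 17 + 6·534 = 3175
P: 67 − 3175 = -3108

-3108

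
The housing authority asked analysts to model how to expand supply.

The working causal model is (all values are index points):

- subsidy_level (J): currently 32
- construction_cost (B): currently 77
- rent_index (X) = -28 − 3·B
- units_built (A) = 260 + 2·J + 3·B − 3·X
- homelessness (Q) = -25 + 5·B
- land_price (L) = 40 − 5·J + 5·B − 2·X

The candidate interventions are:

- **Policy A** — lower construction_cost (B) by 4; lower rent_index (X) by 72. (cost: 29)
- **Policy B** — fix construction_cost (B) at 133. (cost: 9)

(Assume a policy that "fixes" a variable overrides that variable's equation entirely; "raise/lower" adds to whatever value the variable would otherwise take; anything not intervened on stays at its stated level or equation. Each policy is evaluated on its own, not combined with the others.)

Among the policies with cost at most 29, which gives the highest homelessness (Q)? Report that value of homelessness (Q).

Policy A (B − 4, X − 72):
  B = 77 − 4 = 73
  Q = -25 + 5·73 = 340
Policy B (B := 133):
  B = 133
  Q = -25 + 5·133 = 640
Comparing — Policy A: Q=340, Policy B: Q=640. Highest is 640 (Policy B).

640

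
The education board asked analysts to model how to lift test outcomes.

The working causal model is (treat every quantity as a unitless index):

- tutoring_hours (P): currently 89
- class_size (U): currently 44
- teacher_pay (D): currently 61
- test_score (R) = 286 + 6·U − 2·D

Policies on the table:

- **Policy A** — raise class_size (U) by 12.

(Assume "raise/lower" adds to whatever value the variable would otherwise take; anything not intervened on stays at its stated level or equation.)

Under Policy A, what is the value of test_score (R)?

Policy A (U + 12):
  U = 44 + 12 = 56
  D = 61
  R = 286 + 6·56 − 2·61 = 500

500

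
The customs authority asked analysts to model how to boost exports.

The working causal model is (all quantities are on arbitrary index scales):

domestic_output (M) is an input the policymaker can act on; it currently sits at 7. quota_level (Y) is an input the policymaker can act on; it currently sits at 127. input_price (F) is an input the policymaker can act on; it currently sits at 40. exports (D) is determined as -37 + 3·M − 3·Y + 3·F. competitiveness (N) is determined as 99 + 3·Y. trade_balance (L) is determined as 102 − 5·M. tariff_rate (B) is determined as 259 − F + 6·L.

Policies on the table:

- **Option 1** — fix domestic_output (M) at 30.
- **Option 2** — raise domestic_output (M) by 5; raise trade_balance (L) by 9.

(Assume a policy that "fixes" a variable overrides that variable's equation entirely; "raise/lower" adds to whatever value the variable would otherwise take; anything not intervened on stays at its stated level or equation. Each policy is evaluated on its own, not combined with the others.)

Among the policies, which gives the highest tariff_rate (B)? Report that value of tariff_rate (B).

Option 1 (M := 30):
  M = 30
  F = 40
  L = 102 − 5·30 = -48
  B = 259 − 40 + 6·(-48) = -69
Option 2 (M + 5, L + 9):
  M = 7 + 5 = 12
  F = 40
  L = 102 − 5·12 (+9 from intervention) = 51
  B = 259 − 40 + 6·51 = 525
Comparing — Option 1: B=-69, Option 2: B=525. Highest is 525 (Option 2).

525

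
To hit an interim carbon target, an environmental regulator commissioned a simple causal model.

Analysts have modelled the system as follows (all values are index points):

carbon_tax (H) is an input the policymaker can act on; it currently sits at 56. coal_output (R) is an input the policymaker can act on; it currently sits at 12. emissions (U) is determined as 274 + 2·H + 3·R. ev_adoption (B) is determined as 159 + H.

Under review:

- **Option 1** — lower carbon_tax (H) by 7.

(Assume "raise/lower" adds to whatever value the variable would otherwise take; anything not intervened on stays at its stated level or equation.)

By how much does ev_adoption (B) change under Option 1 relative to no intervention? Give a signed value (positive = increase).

-7

Baseline:
  H = 56
  B = 159 + 56 = 215
Option 1 (H − 7):
  H = 56 − 7 = 49
  B = 159 + 49 = 208
Change in B: 208 − 215 = -7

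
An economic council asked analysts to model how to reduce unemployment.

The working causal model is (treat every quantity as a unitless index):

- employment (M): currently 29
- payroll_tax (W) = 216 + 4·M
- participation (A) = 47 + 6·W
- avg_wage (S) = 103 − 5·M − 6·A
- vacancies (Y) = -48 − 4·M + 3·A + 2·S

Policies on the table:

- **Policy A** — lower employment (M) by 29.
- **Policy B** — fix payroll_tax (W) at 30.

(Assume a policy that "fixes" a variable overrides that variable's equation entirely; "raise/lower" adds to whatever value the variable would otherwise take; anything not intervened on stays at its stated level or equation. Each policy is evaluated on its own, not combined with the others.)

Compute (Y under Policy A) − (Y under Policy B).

Policy A (M − 29):
  M = 29 − 29 = 0
  W = 216 + 4·0 = 216
  A = 47 + 6·216 = 1343
  S = 103 − 5·0 − 6·1343 = -7955
  Y = -48 − 4·0 + 3·1343 + 2·(-7955) = -11929
Policy B (W := 30):
  M = 29
  W = 30
  A = 47 + 6·30 = 227
  S = 103 − 5·29 − 6·227 = -1404
  Y = -48 − 4·29 + 3·227 + 2·(-1404) = -2291
Y: -11929 − (-2291) = -9638

-9638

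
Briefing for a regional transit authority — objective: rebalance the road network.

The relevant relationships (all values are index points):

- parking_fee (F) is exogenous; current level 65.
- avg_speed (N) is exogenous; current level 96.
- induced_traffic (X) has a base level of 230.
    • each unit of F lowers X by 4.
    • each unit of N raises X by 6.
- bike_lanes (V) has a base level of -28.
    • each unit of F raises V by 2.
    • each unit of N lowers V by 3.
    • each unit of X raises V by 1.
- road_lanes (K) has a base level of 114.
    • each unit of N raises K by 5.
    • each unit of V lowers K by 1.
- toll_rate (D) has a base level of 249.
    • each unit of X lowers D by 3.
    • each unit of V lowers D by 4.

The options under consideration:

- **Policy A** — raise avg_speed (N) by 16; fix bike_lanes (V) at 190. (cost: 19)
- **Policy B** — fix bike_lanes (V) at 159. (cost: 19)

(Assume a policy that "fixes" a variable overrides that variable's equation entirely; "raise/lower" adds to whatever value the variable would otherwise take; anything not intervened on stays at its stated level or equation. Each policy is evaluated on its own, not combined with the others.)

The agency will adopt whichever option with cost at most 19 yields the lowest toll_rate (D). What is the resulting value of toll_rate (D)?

-2437

Policy A (N + 16, V := 190):
  F = 65
  N = 96 + 16 = 112
  X = 230 − 4·65 + 6·112 = 642
  V = 190
  D = 249 − 3·642 − 4·190 = -2437
Policy B (V := 159):
  F = 65
  N = 96
  X = 230 − 4·65 + 6·96 = 546
  V = 159
  D = 249 − 3·546 − 4·159 = -2025
Comparing — Policy A: D=-2437, Policy B: D=-2025. Lowest is -2437 (Policy A).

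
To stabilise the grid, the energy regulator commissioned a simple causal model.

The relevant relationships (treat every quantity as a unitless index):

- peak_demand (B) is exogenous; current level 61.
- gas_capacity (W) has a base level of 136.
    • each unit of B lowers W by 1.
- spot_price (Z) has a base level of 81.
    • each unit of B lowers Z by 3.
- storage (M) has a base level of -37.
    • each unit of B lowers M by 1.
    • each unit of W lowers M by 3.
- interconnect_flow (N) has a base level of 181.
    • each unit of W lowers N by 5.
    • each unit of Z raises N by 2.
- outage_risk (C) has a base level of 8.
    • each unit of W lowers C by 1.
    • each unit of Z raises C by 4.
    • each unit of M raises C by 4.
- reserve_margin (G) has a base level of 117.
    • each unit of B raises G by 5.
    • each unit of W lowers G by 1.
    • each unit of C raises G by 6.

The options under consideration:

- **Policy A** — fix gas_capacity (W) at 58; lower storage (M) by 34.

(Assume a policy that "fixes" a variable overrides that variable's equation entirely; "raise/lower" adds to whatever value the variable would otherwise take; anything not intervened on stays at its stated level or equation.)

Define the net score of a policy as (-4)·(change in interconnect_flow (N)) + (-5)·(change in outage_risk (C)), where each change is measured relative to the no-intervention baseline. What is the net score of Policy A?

-765

Baseline:
  B = 61
  W = 136 − 61 = 75
  Z = 81 − 3·61 = -102
  M = -37 − 61 − 3·75 = -323
  N = 181 − 5·75 + 2·(-102) = -398
  C = 8 − 75 + 4·(-102) + 4·(-323) = -1767
Policy A (W := 58, M − 34):
  B = 61
  W = 58
  Z = 81 − 3·61 = -102
  M = -37 − 61 − 3·58 (−34 from intervention) = -306
  N = 181 − 5·58 + 2·(-102) = -313
  C = 8 − 58 + 4·(-102) + 4·(-306) = -1682
ΔN = -313 − (-398) = 85; ΔC = -1682 − (-1767) = 85
Score = (-4)·85 + (-5)·85 = -765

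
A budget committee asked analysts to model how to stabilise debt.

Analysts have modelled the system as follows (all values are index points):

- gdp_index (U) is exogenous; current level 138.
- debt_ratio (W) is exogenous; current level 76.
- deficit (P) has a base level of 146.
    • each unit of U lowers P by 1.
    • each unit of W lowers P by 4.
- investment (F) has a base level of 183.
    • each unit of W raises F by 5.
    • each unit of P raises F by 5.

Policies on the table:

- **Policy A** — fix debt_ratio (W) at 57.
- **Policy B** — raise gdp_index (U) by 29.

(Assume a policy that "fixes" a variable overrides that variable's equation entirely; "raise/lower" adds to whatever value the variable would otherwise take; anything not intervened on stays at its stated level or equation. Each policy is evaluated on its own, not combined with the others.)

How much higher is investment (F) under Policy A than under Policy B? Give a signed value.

430

Policy A (W := 57):
  U = 138
  W = 57
  P = 146 − 138 − 4·57 = -220
  F = 183 + 5·57 + 5·(-220) = -632
Policy B (U + 29):
  U = 138 + 29 = 167
  W = 76
  P = 146 − 167 − 4·76 = -325
  F = 183 + 5·76 + 5·(-325) = -1062
F: -632 − (-1062) = 430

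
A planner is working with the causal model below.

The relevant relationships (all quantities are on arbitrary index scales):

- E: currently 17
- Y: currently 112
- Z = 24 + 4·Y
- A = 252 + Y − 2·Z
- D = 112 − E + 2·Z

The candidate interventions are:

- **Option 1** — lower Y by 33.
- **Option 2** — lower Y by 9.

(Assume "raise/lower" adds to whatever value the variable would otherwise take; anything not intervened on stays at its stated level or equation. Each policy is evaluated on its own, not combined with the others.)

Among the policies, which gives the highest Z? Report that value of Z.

Option 1 (Y − 33):
  Y = 112 − 33 = 79
  Z = 24 + 4·79 = 340
Option 2 (Y − 9):
  Y = 112 − 9 = 103
  Z = 24 + 4·103 = 436
Comparing — Option 1: Z=340, Option 2: Z=436. Highest is 436 (Option 2).

436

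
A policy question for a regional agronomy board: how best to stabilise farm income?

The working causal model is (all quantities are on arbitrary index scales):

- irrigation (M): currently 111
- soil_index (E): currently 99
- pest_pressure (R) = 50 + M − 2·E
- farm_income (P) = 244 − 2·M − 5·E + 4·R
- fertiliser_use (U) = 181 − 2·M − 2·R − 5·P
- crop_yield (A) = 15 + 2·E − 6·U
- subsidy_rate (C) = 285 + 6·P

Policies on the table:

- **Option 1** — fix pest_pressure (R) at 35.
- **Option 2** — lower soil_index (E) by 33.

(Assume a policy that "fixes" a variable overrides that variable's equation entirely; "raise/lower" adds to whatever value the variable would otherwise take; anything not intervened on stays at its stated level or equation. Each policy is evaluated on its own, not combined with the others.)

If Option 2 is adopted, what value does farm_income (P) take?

Option 2 (E − 33):
  M = 111
  E = 99 − 33 = 66
  R = 50 + 111 − 2·66 = 29
  P = 244 − 2·111 − 5·66 + 4·29 = -192

-192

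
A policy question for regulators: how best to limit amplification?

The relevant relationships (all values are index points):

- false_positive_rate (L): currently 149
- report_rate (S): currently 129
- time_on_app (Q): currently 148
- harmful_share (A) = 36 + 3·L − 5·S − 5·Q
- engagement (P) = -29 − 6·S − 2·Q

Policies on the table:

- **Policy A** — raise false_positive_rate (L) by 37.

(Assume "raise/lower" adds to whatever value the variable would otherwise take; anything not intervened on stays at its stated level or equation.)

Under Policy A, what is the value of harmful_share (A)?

Policy A (L + 37):
  L = 149 + 37 = 186
  S = 129
  Q = 148
  A = 36 + 3·186 − 5·129 − 5·148 = -791

-791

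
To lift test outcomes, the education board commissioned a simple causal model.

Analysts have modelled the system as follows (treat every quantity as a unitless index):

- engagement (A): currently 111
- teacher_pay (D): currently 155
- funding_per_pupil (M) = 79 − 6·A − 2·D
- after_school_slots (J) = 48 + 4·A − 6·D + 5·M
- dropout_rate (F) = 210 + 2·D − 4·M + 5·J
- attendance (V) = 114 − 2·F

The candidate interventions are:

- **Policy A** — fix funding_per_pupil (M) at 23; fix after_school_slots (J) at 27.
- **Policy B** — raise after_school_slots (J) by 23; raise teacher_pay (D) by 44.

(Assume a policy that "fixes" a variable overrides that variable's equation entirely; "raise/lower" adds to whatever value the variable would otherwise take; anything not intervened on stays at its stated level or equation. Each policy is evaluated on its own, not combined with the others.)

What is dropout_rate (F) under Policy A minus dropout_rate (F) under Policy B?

24035

Policy A (M := 23, J := 27):
  A = 111
  D = 155
  M = 23
  J = 27
  F = 210 + 2·155 − 4·23 + 5·27 = 563
Policy B (J + 23, D + 44):
  A = 111
  D = 155 + 44 = 199
  M = 79 − 6·111 − 2·199 = -985
  J = 48 + 4·111 − 6·199 + 5·(-985) (+23 from intervention) = -5604
  F = 210 + 2·199 − 4·(-985) + 5·(-5604) = -23472
F: 563 − (-23472) = 24035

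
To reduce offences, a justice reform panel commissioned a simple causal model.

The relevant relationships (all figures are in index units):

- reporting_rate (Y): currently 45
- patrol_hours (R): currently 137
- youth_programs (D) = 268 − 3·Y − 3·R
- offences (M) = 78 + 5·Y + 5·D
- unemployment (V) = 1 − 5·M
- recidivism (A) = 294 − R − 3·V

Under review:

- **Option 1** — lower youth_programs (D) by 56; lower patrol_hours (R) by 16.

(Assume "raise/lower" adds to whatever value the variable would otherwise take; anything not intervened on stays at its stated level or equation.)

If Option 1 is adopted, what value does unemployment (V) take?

5636

Option 1 (D − 56, R − 16):
  Y = 45
  R = 137 − 16 = 121
  D = 268 − 3·45 − 3·121 (−56 from intervention) = -286
  M = 78 + 5·45 + 5·(-286) = -1127
  V = 1 − 5·(-1127) = 5636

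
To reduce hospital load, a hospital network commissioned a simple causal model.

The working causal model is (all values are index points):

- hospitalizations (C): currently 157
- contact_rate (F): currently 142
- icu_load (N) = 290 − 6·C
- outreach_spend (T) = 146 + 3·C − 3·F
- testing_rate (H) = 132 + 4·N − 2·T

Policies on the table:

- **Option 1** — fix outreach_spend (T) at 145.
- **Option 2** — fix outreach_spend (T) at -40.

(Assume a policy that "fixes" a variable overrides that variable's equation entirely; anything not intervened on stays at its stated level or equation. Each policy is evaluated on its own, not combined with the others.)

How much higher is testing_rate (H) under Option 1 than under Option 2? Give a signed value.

Option 1 (T := 145):
  C = 157
  F = 142
  N = 290 − 6·157 = -652
  T = 145
  H = 132 + 4·(-652) − 2·145 = -2766
Option 2 (T := -40):
  C = 157
  F = 142
  N = 290 − 6·157 = -652
  T = -40
  H = 132 + 4·(-652) − 2·(-40) = -2396
H: -2766 − (-2396) = -370

-370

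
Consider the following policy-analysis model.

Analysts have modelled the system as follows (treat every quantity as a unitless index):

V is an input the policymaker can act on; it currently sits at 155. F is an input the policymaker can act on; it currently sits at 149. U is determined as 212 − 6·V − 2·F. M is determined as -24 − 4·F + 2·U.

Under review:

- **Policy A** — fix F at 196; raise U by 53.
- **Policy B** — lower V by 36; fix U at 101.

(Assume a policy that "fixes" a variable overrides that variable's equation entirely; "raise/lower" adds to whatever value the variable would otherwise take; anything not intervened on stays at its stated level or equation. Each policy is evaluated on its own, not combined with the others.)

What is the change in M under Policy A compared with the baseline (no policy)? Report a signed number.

-270

Baseline:
  V = 155
  F = 149
  U = 212 − 6·155 − 2·149 = -1016
  M = -24 − 4·149 + 2·(-1016) = -2652
Policy A (F := 196, U + 53):
  V = 155
  F = 196
  U = 212 − 6·155 − 2·196 (+53 from intervention) = -1057
  M = -24 − 4·196 + 2·(-1057) = -2922
Change in M: -2922 − (-2652) = -270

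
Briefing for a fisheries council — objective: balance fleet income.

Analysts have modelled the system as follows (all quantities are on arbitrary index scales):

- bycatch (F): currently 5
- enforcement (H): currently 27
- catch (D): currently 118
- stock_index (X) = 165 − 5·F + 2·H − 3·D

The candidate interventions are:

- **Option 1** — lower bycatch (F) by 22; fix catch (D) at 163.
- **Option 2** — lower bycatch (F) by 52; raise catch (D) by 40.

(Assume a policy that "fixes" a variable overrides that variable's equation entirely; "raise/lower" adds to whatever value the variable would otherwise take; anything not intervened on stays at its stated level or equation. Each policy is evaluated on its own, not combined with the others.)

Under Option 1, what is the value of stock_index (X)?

Option 1 (F − 22, D := 163):
  F = 5 − 22 = -17
  H = 27
  D = 163
  X = 165 − 5·(-17) + 2·27 − 3·163 = -185

-185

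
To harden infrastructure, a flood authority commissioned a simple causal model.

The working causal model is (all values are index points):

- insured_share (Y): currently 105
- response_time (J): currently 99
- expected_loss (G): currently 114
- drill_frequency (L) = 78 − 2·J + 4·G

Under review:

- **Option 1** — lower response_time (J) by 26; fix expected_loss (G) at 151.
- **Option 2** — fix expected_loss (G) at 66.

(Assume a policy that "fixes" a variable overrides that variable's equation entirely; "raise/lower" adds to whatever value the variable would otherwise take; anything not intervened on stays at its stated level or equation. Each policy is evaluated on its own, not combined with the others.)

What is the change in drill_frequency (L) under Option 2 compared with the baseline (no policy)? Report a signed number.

Baseline:
  J = 99
  G = 114
  L = 78 − 2·99 + 4·114 = 336
Option 2 (G := 66):
  J = 99
  G = 66
  L = 78 − 2·99 + 4·66 = 144
Change in L: 144 − 336 = -192

-192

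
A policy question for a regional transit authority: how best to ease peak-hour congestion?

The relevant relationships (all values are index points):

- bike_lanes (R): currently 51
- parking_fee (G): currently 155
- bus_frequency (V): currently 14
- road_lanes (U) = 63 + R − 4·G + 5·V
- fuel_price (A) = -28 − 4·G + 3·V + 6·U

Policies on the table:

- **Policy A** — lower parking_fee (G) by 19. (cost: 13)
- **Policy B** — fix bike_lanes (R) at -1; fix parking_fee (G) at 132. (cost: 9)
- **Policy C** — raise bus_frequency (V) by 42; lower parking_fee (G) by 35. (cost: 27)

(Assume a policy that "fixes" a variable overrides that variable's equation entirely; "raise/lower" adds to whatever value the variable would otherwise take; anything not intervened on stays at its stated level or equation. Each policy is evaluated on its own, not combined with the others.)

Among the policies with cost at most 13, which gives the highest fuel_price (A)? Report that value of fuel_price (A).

-2690

Policy A (G − 19):
  R = 51
  G = 155 − 19 = 136
  V = 14
  U = 63 + 51 − 4·136 + 5·14 = -360
  A = -28 − 4·136 + 3·14 + 6·(-360) = -2690
Policy B (R := -1, G := 132):
  R = -1
  G = 132
  V = 14
  U = 63 + (-1) − 4·132 + 5·14 = -396
  A = -28 − 4·132 + 3·14 + 6·(-396) = -2890
Comparing — Policy A: A=-2690, Policy B: A=-2890. Highest is -2690 (Policy A).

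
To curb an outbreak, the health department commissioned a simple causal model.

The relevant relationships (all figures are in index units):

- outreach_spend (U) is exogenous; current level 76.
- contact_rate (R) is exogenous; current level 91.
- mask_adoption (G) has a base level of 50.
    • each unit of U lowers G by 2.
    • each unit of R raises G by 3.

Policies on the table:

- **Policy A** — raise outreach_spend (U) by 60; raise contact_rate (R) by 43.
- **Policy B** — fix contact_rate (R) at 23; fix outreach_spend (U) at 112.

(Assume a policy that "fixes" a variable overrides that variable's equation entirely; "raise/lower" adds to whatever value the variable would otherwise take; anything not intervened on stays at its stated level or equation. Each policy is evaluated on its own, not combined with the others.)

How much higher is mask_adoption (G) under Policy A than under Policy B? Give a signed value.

285

Policy A (U + 60, R + 43):
  U = 76 + 60 = 136
  R = 91 + 43 = 134
  G = 50 − 2·136 + 3·134 = 180
Policy B (R := 23, U := 112):
  U = 112
  R = 23
  G = 50 − 2·112 + 3·23 = -105
G: 180 − (-105) = 285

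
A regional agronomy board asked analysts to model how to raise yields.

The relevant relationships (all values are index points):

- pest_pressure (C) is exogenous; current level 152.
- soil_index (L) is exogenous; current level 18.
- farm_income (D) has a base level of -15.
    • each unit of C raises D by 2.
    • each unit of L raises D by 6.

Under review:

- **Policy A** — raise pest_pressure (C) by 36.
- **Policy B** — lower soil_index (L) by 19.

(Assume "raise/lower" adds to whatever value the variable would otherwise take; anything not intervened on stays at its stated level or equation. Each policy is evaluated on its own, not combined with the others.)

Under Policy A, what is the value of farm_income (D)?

Policy A (C + 36):
  C = 152 + 36 = 188
  L = 18
  D = -15 + 2·188 + 6·18 = 469

469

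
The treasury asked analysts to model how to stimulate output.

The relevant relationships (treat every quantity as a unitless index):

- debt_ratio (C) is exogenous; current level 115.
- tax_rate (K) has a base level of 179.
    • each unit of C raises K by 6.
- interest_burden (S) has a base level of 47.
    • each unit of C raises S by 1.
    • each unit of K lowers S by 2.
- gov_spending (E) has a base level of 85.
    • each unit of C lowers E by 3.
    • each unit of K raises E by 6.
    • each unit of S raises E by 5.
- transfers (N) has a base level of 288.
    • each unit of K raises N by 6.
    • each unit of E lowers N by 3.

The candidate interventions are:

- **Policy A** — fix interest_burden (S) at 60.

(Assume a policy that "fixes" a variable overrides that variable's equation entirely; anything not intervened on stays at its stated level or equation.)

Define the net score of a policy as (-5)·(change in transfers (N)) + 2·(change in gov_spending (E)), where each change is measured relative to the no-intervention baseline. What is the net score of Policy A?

139060

Baseline:
  C = 115
  K = 179 + 6·115 = 869
  S = 47 + 115 − 2·869 = -1576
  E = 85 − 3·115 + 6·869 + 5·(-1576) = -2926
  N = 288 + 6·869 − 3·(-2926) = 14280
Policy A (S := 60):
  C = 115
  K = 179 + 6·115 = 869
  S = 60
  E = 85 − 3·115 + 6·869 + 5·60 = 5254
  N = 288 + 6·869 − 3·5254 = -10260
ΔN = -10260 − 14280 = -24540; ΔE = 5254 − (-2926) = 8180
Score = (-5)·(-24540) + 2·8180 = 139060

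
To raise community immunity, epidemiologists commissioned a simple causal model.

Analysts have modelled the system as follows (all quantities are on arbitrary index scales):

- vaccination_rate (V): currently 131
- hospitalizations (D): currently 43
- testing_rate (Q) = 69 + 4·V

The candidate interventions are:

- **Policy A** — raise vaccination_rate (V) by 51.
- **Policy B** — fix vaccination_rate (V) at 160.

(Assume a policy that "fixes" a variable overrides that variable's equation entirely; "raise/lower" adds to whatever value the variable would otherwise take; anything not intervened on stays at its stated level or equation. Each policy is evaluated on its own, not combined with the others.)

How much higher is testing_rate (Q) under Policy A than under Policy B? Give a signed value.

88

Policy A (V + 51):
  V = 131 + 51 = 182
  Q = 69 + 4·182 = 797
Policy B (V := 160):
  V = 160
  Q = 69 + 4·160 = 709
Q: 797 − 709 = 88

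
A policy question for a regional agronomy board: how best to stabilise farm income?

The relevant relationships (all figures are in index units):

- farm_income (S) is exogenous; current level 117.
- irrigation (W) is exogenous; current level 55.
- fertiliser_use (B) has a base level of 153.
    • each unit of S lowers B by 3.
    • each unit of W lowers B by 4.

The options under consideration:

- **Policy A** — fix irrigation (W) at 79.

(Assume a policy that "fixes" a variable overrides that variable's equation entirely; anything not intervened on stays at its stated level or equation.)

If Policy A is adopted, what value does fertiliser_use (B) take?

Policy A (W := 79):
  S = 117
  W = 79
  B = 153 − 3·117 − 4·79 = -514

-514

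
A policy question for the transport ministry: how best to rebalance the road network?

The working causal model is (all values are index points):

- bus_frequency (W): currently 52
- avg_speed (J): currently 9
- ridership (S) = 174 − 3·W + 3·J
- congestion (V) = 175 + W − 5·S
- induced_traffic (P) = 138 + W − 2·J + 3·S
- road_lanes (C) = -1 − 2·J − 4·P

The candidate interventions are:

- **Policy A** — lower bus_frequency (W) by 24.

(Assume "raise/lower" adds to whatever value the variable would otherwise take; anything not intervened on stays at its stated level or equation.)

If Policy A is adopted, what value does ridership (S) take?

Policy A (W − 24):
  W = 52 − 24 = 28
  J = 9
  S = 174 − 3·28 + 3·9 = 117

117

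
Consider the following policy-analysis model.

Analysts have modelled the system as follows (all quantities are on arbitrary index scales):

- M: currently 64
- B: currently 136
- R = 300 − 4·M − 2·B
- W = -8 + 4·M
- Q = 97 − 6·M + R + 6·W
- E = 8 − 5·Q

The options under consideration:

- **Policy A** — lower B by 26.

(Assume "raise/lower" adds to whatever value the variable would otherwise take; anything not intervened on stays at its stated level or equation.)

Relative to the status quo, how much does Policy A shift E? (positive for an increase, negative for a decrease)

-260

Baseline:
  M = 64
  B = 136
  R = 300 − 4·64 − 2·136 = -228
  W = -8 + 4·64 = 248
  Q = 97 − 6·64 + (-228) + 6·248 = 973
  E = 8 − 5·973 = -4857
Policy A (B − 26):
  M = 64
  B = 136 − 26 = 110
  R = 300 − 4·64 − 2·110 = -176
  W = -8 + 4·64 = 248
  Q = 97 − 6·64 + (-176) + 6·248 = 1025
  E = 8 − 5·1025 = -5117
Change in E: -5117 − (-4857) = -260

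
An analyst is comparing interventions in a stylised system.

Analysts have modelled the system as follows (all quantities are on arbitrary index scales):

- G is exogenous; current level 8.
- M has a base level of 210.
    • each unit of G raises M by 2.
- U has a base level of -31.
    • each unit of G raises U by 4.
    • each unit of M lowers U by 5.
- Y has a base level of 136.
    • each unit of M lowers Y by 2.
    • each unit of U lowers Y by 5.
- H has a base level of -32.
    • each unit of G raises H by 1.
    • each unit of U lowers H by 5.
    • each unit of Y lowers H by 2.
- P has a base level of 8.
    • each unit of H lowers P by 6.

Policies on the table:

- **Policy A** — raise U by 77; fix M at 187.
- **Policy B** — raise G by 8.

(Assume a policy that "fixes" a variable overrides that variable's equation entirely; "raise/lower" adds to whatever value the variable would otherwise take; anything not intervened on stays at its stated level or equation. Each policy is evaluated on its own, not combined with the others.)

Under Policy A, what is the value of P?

23006

Policy A (U + 77, M := 187):
  G = 8
  M = 187
  U = -31 + 4·8 − 5·187 (+77 from intervention) = -857
  Y = 136 − 2·187 − 5·(-857) = 4047
  H = -32 + 8 − 5·(-857) − 2·4047 = -3833
  P = 8 − 6·(-3833) = 23006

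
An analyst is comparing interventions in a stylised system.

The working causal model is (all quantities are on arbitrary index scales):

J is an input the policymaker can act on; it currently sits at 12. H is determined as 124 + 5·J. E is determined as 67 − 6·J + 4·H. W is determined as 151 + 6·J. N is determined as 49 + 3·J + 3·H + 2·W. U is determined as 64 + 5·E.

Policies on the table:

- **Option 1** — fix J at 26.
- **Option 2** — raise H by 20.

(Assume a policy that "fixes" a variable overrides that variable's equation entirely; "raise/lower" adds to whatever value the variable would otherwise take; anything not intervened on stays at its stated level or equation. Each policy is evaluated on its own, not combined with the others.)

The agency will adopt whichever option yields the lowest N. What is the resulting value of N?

1143

Option 1 (J := 26):
  J = 26
  H = 124 + 5·26 = 254
  W = 151 + 6·26 = 307
  N = 49 + 3·26 + 3·254 + 2·307 = 1503
Option 2 (H + 20):
  J = 12
  H = 124 + 5·12 (+20 from intervention) = 204
  W = 151 + 6·12 = 223
  N = 49 + 3·12 + 3·204 + 2·223 = 1143
Comparing — Option 1: N=1503, Option 2: N=1143. Lowest is 1143 (Option 2).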